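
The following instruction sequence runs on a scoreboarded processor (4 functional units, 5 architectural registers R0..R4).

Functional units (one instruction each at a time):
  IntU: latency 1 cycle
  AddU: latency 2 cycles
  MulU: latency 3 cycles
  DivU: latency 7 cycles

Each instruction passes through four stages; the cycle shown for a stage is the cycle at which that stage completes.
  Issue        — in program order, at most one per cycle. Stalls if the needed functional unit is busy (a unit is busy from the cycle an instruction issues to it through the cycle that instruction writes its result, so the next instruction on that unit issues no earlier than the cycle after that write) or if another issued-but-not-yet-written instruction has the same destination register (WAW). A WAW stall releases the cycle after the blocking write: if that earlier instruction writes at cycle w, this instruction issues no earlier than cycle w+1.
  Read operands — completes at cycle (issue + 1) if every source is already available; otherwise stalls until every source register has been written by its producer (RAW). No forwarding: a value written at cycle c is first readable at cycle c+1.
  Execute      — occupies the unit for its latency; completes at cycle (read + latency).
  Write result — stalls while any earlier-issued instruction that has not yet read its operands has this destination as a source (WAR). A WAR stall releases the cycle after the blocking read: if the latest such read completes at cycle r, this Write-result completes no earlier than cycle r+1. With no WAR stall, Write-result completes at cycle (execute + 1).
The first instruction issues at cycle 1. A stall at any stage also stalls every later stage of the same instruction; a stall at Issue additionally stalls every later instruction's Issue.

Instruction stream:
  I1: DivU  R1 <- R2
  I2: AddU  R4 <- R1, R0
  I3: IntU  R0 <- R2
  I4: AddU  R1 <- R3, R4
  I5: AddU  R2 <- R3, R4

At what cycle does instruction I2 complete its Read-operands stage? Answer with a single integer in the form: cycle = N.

[1] I1 issues→DivU
[2] I1 reads · I2 issues→AddU
[3] I3 issues→IntU
[4] I3 reads
[5] I3 exec-done
[9] I1 exec-done
[10] I1 writes R1
[11] I2 reads
[12] I3 writes R0
[13] I2 exec-done
[14] I2 writes R4
[15] I4 issues→AddU
[16] I4 reads
[18] I4 exec-done
[19] I4 writes R1
[20] I5 issues→AddU
[21] I5 reads
[23] I5 exec-done
[24] I5 writes R2

cycle = 11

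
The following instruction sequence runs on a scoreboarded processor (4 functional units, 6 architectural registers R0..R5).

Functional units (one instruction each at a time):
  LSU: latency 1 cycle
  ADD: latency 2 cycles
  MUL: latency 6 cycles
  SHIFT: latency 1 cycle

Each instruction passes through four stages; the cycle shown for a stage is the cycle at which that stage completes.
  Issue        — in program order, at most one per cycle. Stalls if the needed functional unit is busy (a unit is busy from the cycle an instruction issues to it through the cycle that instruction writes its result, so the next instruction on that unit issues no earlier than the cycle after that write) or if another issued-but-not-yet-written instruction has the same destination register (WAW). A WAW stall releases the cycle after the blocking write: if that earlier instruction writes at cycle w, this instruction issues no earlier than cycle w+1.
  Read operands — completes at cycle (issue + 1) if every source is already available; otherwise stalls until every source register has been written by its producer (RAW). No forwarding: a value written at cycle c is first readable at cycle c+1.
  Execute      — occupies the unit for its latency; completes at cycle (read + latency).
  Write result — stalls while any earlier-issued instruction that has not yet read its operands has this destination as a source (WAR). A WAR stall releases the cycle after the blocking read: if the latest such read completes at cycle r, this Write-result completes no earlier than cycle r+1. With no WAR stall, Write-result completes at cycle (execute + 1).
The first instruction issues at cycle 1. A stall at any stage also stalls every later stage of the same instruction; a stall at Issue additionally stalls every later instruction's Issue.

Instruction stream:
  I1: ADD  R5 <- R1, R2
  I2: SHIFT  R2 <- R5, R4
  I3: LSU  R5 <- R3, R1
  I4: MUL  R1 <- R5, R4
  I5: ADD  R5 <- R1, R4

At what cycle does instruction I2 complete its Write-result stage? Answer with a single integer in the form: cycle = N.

1) issue 1, read 2, done 4, write 5
2) issue 2, read 6, done 7, write 8  <RAW R5: wait I1 write@5>
3) issue 6, read 7, done 8, write 9  <WAW R5: wait I1 write@5>
4) issue 7, read 10, done 16, write 17  <RAW R5: wait I3 write@9>
5) issue 10, read 18, done 20, write 21  <WAW R5: wait I3 write@9 / RAW R1: wait I4 write@17>

cycle = 8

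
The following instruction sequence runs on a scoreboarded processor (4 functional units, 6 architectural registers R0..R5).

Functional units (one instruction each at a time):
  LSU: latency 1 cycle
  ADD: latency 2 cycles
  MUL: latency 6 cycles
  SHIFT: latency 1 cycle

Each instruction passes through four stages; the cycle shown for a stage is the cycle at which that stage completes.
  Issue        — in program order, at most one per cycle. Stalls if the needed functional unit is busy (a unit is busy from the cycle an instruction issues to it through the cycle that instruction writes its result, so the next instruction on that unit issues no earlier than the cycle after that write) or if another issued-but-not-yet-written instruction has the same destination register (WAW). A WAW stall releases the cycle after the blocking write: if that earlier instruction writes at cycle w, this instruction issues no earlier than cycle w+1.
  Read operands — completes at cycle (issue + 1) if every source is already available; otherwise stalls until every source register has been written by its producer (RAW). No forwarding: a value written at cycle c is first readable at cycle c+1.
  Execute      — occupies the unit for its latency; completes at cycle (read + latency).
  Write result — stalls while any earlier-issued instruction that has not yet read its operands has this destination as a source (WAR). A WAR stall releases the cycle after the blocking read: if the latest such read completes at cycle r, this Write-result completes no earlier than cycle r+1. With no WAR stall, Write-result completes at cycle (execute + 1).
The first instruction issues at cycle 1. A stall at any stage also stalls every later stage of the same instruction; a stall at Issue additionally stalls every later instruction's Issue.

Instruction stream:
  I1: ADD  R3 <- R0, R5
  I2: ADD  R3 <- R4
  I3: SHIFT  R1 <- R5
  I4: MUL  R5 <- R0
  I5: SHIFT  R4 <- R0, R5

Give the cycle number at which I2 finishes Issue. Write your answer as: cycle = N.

cycle = 6

[1] I1 issues→ADD
[2] I1 reads
[4] I1 exec-done
[5] I1 writes R3
[6] I2 issues→ADD
[7] I2 reads · I3 issues→SHIFT
[8] I3 reads · I4 issues→MUL
[9] I2 exec-done · I3 exec-done · I4 reads
[10] I2 writes R3 · I3 writes R1
[11] I5 issues→SHIFT
[15] I4 exec-done
[16] I4 writes R5
[17] I5 reads
[18] I5 exec-done
[19] I5 writes R4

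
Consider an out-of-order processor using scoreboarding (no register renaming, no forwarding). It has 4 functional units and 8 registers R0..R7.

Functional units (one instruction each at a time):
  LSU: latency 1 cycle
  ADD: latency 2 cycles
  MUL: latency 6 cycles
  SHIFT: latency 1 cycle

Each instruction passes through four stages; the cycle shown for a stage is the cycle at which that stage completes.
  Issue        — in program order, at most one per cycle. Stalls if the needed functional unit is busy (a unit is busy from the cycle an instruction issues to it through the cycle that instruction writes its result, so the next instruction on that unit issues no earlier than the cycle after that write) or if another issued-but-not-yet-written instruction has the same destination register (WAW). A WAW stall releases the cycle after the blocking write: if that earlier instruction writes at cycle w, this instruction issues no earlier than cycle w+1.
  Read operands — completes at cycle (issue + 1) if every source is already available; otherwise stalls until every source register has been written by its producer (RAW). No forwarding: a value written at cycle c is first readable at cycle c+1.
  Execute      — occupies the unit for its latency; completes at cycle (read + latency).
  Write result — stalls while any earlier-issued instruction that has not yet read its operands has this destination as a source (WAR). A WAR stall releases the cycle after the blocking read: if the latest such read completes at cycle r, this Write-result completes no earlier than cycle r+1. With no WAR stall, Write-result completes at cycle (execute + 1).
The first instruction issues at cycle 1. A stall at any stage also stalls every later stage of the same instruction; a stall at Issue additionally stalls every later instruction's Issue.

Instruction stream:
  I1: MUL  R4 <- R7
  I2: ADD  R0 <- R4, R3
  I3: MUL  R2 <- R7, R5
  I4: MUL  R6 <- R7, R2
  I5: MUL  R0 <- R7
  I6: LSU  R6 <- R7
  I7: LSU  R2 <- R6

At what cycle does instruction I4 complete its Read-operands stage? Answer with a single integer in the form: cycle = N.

cycle = 20

cycle 1: I1→MUL
cycle 2: I1 RO | I2→ADD
cycle 8: I1 EX
cycle 9: I1 WR R4
cycle 10: I2 RO | I3→MUL
cycle 11: I3 RO
cycle 12: I2 EX
cycle 13: I2 WR R0
cycle 17: I3 EX
cycle 18: I3 WR R2
cycle 19: I4→MUL
cycle 20: I4 RO
cycle 26: I4 EX
cycle 27: I4 WR R6
cycle 28: I5→MUL
cycle 29: I5 RO | I6→LSU
cycle 30: I6 RO
cycle 31: I6 EX
cycle 32: I6 WR R6
cycle 33: I7→LSU
cycle 34: I7 RO
cycle 35: I5 EX | I7 EX
cycle 36: I5 WR R0 | I7 WR R2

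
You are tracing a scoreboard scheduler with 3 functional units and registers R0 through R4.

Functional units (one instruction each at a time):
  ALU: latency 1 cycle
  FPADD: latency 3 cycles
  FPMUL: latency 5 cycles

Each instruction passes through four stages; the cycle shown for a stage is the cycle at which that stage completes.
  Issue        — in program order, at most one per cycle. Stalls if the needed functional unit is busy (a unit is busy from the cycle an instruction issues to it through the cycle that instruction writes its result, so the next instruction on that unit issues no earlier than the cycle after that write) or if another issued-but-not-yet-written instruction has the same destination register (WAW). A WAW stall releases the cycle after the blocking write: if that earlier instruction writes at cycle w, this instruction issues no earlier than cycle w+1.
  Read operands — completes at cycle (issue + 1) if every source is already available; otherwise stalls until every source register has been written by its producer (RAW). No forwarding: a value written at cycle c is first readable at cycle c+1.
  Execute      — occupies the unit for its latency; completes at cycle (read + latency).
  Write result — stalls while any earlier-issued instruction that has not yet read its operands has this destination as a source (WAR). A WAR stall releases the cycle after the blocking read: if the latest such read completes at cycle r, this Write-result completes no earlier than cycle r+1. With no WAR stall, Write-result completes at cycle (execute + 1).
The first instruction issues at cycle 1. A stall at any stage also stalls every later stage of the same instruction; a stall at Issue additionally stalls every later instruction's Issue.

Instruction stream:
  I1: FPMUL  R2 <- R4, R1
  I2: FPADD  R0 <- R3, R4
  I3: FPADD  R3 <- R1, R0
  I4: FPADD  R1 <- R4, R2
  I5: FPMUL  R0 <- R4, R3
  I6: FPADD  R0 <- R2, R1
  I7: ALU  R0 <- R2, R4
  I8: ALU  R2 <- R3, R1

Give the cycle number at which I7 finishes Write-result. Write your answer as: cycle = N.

[1] I1→FPMUL
[2] I1 RO; I2→FPADD
[3] I2 RO
[6] I2 EX
[7] I1 EX; I2 WR R0
[8] I1 WR R2; I3→FPADD
[9] I3 RO
[12] I3 EX
[13] I3 WR R3
[14] I4→FPADD
[15] I4 RO; I5→FPMUL
[16] I5 RO
[18] I4 EX
[19] I4 WR R1
[21] I5 EX
[22] I5 WR R0
[23] I6→FPADD
[24] I6 RO
[27] I6 EX
[28] I6 WR R0
[29] I7→ALU
[30] I7 RO
[31] I7 EX
[32] I7 WR R0
[33] I8→ALU
[34] I8 RO
[35] I8 EX
[36] I8 WR R2

cycle = 32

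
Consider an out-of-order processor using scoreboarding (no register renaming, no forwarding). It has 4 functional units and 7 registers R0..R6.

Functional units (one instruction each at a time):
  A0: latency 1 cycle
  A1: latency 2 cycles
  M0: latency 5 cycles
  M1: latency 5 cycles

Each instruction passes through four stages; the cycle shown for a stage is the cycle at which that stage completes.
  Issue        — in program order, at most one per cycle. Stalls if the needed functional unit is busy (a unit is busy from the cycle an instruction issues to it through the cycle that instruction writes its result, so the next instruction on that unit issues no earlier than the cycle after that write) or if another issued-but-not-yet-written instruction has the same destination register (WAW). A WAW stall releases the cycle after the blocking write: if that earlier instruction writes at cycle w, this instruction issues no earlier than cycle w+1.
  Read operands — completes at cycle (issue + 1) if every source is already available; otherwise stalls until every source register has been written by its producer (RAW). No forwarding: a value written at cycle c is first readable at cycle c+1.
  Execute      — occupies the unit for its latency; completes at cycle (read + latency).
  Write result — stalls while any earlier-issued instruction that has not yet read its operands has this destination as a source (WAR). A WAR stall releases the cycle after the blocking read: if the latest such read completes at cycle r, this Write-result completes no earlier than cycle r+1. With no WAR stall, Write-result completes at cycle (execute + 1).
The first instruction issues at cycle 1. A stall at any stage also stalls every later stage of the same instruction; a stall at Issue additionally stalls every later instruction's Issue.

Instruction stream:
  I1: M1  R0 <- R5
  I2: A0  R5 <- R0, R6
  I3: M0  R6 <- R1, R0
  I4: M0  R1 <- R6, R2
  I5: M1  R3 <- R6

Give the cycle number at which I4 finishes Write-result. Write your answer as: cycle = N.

cycle 1: issue I1 (M1)
cycle 2: I1 read-ops; issue I2 (A0)
cycle 3: issue I3 (M0)
cycle 7: I1 finished on M1
cycle 8: I1→R0
cycle 9: I2 read-ops; I3 read-ops
cycle 10: I2 finished on A0
cycle 11: I2→R5
cycle 14: I3 finished on M0
cycle 15: I3→R6
cycle 16: issue I4 (M0)
cycle 17: I4 read-ops; issue I5 (M1)
cycle 18: I5 read-ops
cycle 22: I4 finished on M0
cycle 23: I4→R1; I5 finished on M1
cycle 24: I5→R3

cycle = 23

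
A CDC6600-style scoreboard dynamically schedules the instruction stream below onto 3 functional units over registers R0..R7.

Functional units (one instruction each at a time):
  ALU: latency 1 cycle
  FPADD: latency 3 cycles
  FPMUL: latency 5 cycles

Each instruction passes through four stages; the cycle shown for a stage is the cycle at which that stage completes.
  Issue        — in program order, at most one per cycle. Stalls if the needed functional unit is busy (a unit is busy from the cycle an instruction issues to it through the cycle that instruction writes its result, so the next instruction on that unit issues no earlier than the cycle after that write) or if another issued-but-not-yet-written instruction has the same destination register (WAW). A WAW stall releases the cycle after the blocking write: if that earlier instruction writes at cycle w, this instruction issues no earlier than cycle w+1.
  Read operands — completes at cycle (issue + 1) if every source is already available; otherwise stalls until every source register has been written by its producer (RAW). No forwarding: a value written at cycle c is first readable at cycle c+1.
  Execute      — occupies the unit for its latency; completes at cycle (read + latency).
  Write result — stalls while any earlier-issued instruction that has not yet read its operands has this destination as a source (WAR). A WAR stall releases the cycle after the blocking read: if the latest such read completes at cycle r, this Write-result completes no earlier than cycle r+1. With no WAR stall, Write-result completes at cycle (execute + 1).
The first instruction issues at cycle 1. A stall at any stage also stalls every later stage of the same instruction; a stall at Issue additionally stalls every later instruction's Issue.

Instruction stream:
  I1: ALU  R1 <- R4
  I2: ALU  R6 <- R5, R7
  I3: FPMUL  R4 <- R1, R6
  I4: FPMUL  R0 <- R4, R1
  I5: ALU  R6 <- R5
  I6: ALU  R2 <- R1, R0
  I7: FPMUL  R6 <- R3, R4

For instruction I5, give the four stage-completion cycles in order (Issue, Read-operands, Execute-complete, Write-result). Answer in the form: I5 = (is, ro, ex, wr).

I5 = (17, 18, 19, 20)

[I1] 1/2/3/4
[I2] 5/6/7/8  (struct: ALU busy until I1 writes@4)
[I3] 6/9/14/15  (RAW R6: wait I2 write@8)
[I4] 16/17/22/23  (struct: FPMUL busy until I3 writes@15)
[I5] 17/18/19/20
[I6] 21/24/25/26  (struct: ALU busy until I5 writes@20; RAW R0: wait I4 write@23)
[I7] 24/25/30/31  (struct: FPMUL busy until I4 writes@23)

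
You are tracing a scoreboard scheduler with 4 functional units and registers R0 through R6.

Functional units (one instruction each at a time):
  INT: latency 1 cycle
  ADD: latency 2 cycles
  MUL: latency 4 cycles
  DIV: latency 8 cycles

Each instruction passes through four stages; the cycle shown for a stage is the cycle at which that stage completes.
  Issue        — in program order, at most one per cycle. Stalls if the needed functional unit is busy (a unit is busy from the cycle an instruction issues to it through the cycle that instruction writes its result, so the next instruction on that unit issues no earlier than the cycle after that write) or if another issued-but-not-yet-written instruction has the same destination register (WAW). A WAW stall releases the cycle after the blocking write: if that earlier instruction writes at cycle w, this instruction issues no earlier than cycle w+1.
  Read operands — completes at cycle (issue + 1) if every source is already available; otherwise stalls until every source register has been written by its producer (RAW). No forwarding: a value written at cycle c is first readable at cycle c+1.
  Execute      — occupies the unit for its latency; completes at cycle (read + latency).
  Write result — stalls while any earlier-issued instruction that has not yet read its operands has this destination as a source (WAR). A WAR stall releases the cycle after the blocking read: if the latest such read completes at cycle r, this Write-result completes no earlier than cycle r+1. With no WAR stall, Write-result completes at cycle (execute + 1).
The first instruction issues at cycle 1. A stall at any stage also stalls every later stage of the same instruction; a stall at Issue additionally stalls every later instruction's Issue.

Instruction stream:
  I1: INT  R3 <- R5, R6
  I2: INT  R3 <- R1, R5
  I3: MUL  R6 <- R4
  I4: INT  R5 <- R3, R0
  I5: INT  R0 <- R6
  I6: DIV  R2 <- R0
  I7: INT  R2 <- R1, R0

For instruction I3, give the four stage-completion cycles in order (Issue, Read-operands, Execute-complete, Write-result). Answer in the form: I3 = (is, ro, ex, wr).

cycle 1: I1→INT
cycle 2: I1 RO
cycle 3: I1 EX
cycle 4: I1 WR R3
cycle 5: I2→INT
cycle 6: I2 RO | I3→MUL
cycle 7: I2 EX | I3 RO
cycle 8: I2 WR R3
cycle 9: I4→INT
cycle 10: I4 RO
cycle 11: I3 EX | I4 EX
cycle 12: I3 WR R6 | I4 WR R5
cycle 13: I5→INT
cycle 14: I5 RO | I6→DIV
cycle 15: I5 EX
cycle 16: I5 WR R0
cycle 17: I6 RO
cycle 25: I6 EX
cycle 26: I6 WR R2
cycle 27: I7→INT
cycle 28: I7 RO
cycle 29: I7 EX
cycle 30: I7 WR R2

I3 = (6, 7, 11, 12)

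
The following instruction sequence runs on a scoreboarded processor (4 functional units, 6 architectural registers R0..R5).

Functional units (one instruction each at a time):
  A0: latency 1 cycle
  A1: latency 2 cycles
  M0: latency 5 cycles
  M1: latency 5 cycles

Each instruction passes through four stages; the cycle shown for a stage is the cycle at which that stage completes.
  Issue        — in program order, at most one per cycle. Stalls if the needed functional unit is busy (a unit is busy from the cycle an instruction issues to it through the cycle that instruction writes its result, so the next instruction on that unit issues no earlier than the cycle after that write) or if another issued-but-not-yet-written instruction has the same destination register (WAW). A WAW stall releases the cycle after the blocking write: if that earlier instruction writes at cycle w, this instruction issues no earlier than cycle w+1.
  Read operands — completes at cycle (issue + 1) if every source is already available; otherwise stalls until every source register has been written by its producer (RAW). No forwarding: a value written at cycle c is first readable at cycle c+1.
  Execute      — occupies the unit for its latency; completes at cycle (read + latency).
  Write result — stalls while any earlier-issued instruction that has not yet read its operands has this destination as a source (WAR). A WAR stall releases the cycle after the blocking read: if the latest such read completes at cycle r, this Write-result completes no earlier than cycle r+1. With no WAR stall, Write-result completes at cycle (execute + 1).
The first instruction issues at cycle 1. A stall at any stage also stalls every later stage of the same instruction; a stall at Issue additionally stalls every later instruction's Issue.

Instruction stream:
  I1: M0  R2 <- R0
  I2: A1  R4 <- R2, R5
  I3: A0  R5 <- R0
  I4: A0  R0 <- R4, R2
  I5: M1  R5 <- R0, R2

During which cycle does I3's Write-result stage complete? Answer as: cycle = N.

c1: I1 issues→M0
c2: I1 reads; I2 issues→A1
c3: I3 issues→A0
c4: I3 reads
c5: I3 exec-done
c7: I1 exec-done
c8: I1 writes R2
c9: I2 reads
c10: I3 writes R5
c11: I2 exec-done; I4 issues→A0
c12: I2 writes R4; I5 issues→M1
c13: I4 reads
c14: I4 exec-done
c15: I4 writes R0
c16: I5 reads
c21: I5 exec-done
c22: I5 writes R5

cycle = 10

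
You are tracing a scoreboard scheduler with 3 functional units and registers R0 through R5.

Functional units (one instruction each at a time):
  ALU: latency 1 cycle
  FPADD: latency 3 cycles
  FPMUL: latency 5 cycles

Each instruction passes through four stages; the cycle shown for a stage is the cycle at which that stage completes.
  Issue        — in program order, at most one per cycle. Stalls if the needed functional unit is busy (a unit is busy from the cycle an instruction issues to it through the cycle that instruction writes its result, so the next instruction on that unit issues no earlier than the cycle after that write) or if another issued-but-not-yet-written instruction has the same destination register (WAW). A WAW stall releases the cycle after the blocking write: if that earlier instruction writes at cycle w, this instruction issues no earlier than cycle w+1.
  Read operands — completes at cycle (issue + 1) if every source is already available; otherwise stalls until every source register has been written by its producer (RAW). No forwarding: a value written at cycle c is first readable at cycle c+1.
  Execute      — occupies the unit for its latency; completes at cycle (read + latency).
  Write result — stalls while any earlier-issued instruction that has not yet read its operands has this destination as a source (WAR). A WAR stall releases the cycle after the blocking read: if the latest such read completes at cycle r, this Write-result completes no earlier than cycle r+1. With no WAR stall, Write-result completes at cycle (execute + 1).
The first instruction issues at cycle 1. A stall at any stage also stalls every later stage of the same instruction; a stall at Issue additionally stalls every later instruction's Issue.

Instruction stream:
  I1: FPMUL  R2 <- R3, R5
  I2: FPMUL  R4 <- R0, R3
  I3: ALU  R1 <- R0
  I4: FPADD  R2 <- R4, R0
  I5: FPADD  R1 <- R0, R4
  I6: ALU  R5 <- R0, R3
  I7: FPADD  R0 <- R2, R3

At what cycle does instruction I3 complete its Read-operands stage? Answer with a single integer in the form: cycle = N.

cycle = 11

[I1] 1/2/7/8
[I2] 9/10/15/16  (struct: FPMUL busy until I1 writes@8)
[I3] 10/11/12/13
[I4] 11/17/20/21  (RAW R4: wait I2 write@16)
[I5] 22/23/26/27  (struct: FPADD busy until I4 writes@21)
[I6] 23/24/25/26
[I7] 28/29/32/33  (struct: FPADD busy until I5 writes@27)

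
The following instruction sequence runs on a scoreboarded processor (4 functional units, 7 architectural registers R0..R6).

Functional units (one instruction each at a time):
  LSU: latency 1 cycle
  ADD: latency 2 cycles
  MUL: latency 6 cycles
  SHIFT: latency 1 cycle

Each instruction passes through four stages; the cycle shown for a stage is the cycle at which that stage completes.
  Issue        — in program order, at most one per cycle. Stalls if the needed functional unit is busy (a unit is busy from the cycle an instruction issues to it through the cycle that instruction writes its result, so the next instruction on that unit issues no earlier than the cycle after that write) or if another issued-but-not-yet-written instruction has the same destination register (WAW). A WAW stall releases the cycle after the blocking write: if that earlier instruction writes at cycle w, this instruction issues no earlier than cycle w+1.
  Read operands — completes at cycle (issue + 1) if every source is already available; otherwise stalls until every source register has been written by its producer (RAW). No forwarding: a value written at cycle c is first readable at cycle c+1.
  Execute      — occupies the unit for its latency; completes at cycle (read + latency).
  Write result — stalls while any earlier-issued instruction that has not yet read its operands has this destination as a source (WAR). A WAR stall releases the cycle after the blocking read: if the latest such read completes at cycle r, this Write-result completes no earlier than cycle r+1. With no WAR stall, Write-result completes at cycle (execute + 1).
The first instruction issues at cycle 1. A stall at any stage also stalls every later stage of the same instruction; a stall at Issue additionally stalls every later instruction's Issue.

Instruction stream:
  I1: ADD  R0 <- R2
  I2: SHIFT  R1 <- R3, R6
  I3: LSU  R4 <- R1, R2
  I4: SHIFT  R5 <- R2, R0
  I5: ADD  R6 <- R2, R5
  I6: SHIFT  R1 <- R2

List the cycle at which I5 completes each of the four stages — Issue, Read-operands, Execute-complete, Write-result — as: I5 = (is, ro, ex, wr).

I1  is:1  ro:2  ex:4  wr:5
I2  is:2  ro:3  ex:4  wr:5
I3  is:3  ro:6  ex:7  wr:8  — RAW R1: wait I2 write@5
I4  is:6  ro:7  ex:8  wr:9  — struct: SHIFT busy until I2 writes@5
I5  is:7  ro:10  ex:12  wr:13  — RAW R5: wait I4 write@9
I6  is:10  ro:11  ex:12  wr:13  — struct: SHIFT busy until I4 writes@9

I5 = (7, 10, 12, 13)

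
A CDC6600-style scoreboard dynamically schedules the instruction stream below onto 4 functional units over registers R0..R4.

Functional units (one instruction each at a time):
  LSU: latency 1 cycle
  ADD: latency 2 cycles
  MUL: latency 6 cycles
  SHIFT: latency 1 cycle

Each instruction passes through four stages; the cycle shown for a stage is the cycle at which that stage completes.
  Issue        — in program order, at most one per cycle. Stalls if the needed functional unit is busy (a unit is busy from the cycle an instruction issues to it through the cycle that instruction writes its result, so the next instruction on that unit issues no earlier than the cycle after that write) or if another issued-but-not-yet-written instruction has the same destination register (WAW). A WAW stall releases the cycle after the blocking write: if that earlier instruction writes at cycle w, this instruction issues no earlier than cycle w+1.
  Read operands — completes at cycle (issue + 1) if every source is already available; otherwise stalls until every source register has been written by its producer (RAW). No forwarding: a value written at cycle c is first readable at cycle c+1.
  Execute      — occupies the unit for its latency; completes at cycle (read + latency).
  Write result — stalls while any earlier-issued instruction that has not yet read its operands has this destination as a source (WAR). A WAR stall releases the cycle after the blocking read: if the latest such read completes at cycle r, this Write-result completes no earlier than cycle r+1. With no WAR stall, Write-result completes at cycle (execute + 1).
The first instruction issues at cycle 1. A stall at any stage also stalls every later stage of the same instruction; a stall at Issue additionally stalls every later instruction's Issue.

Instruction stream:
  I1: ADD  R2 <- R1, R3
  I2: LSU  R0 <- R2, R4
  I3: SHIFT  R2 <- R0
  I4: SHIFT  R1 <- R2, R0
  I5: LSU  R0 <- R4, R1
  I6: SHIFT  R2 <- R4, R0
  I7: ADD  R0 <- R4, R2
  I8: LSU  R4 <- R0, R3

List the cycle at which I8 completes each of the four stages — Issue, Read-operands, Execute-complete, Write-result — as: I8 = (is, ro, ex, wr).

[1] I1 dispatched to ADD
[2] I1 operands ready | I2 dispatched to LSU
[4] I1 complete
[5] R2←I1
[6] I2 operands ready | I3 dispatched to SHIFT
[7] I2 complete
[8] R0←I2
[9] I3 operands ready
[10] I3 complete
[11] R2←I3
[12] I4 dispatched to SHIFT
[13] I4 operands ready | I5 dispatched to LSU
[14] I4 complete
[15] R1←I4
[16] I5 operands ready | I6 dispatched to SHIFT
[17] I5 complete
[18] R0←I5
[19] I6 operands ready | I7 dispatched to ADD
[20] I6 complete | I8 dispatched to LSU
[21] R2←I6
[22] I7 operands ready
[24] I7 complete
[25] R0←I7
[26] I8 operands ready
[27] I8 complete
[28] R4←I8

I8 = (20, 26, 27, 28)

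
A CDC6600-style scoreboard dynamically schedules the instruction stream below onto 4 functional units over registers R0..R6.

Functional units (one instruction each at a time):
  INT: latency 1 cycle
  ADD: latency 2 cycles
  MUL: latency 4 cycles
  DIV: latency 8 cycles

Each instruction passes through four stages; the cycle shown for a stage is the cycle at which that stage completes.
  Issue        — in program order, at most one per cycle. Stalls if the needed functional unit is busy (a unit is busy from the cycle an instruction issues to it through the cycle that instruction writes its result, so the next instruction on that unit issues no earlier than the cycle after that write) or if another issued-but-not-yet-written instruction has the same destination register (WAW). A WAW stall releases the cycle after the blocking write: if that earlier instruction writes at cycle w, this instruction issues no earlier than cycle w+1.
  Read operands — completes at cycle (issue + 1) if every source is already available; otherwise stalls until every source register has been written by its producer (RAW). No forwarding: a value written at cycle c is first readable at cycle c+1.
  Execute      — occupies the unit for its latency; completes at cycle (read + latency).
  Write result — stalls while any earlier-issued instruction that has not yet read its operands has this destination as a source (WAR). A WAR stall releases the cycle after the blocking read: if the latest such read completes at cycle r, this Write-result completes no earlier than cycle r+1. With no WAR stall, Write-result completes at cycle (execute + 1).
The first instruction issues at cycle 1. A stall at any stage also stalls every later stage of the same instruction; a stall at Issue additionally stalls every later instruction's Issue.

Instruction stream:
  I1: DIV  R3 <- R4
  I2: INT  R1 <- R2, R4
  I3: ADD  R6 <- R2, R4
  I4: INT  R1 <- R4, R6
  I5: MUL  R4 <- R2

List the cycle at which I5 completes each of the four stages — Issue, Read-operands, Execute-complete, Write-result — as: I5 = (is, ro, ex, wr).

c1: I1→DIV
c2: I1 RO, I2→INT
c3: I2 RO, I3→ADD
c4: I2 EX, I3 RO
c5: I2 WR R1
c6: I3 EX, I4→INT
c7: I3 WR R6, I5→MUL
c8: I4 RO, I5 RO
c9: I4 EX
c10: I1 EX, I4 WR R1
c11: I1 WR R3
c12: I5 EX
c13: I5 WR R4

I5 = (7, 8, 12, 13)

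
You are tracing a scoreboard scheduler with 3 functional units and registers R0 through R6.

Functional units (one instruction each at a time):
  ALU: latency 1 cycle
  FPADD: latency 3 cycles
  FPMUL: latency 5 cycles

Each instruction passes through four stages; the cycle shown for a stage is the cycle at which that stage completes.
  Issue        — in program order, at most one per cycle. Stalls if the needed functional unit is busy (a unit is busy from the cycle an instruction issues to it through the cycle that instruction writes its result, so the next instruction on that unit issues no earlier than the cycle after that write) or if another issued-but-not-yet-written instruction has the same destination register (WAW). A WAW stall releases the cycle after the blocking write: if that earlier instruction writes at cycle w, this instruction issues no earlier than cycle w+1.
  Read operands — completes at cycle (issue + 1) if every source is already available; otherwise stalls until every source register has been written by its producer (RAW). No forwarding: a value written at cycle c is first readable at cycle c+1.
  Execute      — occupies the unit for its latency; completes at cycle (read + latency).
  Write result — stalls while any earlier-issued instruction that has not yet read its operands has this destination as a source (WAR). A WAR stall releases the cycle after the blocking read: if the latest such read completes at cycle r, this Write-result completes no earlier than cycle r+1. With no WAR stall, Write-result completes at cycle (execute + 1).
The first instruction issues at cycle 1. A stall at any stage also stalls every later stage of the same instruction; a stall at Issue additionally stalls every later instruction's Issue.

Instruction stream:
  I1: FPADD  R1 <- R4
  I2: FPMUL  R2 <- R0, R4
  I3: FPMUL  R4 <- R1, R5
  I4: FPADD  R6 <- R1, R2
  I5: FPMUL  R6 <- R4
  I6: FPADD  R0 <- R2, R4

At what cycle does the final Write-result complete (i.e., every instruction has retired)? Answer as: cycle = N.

cycle 1: I1→FPADD
cycle 2: I1 RO | I2→FPMUL
cycle 3: I2 RO
cycle 5: I1 EX
cycle 6: I1 WR R1
cycle 8: I2 EX
cycle 9: I2 WR R2
cycle 10: I3→FPMUL
cycle 11: I3 RO | I4→FPADD
cycle 12: I4 RO
cycle 15: I4 EX
cycle 16: I3 EX | I4 WR R6
cycle 17: I3 WR R4
cycle 18: I5→FPMUL
cycle 19: I5 RO | I6→FPADD
cycle 20: I6 RO
cycle 23: I6 EX
cycle 24: I5 EX | I6 WR R0
cycle 25: I5 WR R6

cycle = 25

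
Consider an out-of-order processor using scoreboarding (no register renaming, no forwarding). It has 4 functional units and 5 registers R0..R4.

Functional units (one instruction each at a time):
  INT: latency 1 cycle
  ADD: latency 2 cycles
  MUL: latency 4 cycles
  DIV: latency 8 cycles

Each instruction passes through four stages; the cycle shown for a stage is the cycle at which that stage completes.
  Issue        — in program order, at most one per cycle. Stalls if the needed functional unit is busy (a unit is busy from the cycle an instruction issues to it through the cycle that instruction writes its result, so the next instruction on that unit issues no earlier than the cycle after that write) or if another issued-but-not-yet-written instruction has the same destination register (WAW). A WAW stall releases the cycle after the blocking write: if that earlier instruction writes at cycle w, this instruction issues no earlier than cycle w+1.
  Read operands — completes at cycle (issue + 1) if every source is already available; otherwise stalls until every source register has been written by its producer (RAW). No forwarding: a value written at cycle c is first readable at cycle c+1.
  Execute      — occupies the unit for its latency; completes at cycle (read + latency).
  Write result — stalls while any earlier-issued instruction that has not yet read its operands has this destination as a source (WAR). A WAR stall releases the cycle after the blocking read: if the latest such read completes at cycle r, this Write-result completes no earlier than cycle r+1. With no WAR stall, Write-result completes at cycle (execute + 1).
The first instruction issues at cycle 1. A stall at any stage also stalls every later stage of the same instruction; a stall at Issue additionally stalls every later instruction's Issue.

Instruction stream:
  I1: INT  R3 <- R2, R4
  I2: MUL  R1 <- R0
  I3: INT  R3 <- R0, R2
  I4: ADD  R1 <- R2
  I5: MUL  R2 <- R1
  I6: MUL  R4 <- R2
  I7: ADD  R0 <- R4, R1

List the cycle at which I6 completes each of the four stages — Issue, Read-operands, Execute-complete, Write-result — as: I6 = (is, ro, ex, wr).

[I1] 1/2/3/4
[I2] 2/3/7/8
[I3] 5/6/7/8  (struct: INT busy until I1 writes@4)
[I4] 9/10/12/13  (WAW R1: wait I2 write@8)
[I5] 10/14/18/19  (RAW R1: wait I4 write@13)
[I6] 20/21/25/26  (struct: MUL busy until I5 writes@19)
[I7] 21/27/29/30  (RAW R4: wait I6 write@26)

I6 = (20, 21, 25, 26)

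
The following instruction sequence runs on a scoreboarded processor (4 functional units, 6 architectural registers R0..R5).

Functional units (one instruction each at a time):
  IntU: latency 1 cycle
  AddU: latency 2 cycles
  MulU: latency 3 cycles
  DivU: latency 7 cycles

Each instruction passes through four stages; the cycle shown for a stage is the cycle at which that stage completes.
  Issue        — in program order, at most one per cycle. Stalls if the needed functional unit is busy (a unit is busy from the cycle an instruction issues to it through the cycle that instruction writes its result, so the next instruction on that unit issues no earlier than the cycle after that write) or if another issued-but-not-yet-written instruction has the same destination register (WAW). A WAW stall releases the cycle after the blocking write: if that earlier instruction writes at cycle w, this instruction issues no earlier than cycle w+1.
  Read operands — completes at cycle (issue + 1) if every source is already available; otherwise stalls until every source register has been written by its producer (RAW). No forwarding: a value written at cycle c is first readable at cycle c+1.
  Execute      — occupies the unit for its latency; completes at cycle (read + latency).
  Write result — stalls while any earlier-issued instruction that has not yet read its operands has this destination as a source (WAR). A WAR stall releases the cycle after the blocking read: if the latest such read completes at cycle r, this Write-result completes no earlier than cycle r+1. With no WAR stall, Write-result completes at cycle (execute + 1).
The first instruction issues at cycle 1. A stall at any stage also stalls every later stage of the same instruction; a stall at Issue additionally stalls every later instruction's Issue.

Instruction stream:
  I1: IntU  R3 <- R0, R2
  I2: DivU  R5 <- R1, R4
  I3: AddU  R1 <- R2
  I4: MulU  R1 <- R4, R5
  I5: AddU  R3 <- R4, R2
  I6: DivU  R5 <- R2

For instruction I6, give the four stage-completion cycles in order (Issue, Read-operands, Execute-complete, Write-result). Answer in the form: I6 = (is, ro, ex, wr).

I1: IS=1 RO=2 EX=3 WR=4
I2: IS=2 RO=3 EX=10 WR=11
I3: IS=3 RO=4 EX=6 WR=7
I4: IS=8 RO=12 EX=15 WR=16  [WAW R1: wait I3 write@7; RAW R5: wait I2 write@11]
I5: IS=9 RO=10 EX=12 WR=13
I6: IS=12 RO=13 EX=20 WR=21  [struct: DivU busy until I2 writes@11]

I6 = (12, 13, 20, 21)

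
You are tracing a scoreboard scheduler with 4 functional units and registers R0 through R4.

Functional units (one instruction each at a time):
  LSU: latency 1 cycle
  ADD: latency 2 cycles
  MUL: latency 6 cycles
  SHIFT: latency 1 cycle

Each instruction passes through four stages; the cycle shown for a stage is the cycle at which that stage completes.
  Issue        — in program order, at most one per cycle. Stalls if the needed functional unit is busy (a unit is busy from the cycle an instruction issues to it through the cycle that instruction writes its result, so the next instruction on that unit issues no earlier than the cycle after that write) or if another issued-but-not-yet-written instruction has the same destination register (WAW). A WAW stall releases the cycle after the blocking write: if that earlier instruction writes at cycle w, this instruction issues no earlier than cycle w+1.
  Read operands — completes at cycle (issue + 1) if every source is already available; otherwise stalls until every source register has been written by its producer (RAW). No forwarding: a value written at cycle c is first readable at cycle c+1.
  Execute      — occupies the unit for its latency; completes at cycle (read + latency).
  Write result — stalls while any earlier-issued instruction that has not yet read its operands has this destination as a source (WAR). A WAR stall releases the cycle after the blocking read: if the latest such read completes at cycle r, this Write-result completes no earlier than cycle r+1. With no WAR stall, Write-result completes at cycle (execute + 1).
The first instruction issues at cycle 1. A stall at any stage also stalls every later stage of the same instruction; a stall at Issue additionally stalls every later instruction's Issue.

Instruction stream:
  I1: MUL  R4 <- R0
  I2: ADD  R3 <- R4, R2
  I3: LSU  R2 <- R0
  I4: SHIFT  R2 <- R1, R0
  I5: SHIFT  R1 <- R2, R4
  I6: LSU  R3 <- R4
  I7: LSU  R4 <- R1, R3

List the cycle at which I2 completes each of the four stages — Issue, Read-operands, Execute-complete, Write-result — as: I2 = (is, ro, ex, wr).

I2 = (2, 10, 12, 13)

c1: issue I1 (MUL)
c2: I1 read-ops, issue I2 (ADD)
c3: issue I3 (LSU)
c4: I3 read-ops
c5: I3 finished on LSU
c8: I1 finished on MUL
c9: I1→R4
c10: I2 read-ops
c11: I3→R2
c12: I2 finished on ADD, issue I4 (SHIFT)
c13: I2→R3, I4 read-ops
c14: I4 finished on SHIFT
c15: I4→R2
c16: issue I5 (SHIFT)
c17: I5 read-ops, issue I6 (LSU)
c18: I5 finished on SHIFT, I6 read-ops
c19: I5→R1, I6 finished on LSU
c20: I6→R3
c21: issue I7 (LSU)
c22: I7 read-ops
c23: I7 finished on LSU
c24: I7→R4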